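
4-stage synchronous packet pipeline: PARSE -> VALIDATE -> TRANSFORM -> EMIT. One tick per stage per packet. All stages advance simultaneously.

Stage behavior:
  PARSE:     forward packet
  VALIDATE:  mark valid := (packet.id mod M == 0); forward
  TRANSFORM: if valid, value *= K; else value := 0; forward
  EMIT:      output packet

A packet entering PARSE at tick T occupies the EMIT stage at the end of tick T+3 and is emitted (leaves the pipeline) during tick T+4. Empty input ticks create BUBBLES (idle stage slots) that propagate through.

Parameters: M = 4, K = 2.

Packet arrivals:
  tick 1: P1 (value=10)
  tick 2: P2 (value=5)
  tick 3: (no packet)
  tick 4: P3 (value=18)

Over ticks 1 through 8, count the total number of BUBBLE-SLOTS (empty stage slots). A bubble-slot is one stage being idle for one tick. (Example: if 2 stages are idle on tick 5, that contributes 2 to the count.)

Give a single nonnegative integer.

Answer: 20

Derivation:
Tick 1: [PARSE:P1(v=10,ok=F), VALIDATE:-, TRANSFORM:-, EMIT:-] out:-; bubbles=3
Tick 2: [PARSE:P2(v=5,ok=F), VALIDATE:P1(v=10,ok=F), TRANSFORM:-, EMIT:-] out:-; bubbles=2
Tick 3: [PARSE:-, VALIDATE:P2(v=5,ok=F), TRANSFORM:P1(v=0,ok=F), EMIT:-] out:-; bubbles=2
Tick 4: [PARSE:P3(v=18,ok=F), VALIDATE:-, TRANSFORM:P2(v=0,ok=F), EMIT:P1(v=0,ok=F)] out:-; bubbles=1
Tick 5: [PARSE:-, VALIDATE:P3(v=18,ok=F), TRANSFORM:-, EMIT:P2(v=0,ok=F)] out:P1(v=0); bubbles=2
Tick 6: [PARSE:-, VALIDATE:-, TRANSFORM:P3(v=0,ok=F), EMIT:-] out:P2(v=0); bubbles=3
Tick 7: [PARSE:-, VALIDATE:-, TRANSFORM:-, EMIT:P3(v=0,ok=F)] out:-; bubbles=3
Tick 8: [PARSE:-, VALIDATE:-, TRANSFORM:-, EMIT:-] out:P3(v=0); bubbles=4
Total bubble-slots: 20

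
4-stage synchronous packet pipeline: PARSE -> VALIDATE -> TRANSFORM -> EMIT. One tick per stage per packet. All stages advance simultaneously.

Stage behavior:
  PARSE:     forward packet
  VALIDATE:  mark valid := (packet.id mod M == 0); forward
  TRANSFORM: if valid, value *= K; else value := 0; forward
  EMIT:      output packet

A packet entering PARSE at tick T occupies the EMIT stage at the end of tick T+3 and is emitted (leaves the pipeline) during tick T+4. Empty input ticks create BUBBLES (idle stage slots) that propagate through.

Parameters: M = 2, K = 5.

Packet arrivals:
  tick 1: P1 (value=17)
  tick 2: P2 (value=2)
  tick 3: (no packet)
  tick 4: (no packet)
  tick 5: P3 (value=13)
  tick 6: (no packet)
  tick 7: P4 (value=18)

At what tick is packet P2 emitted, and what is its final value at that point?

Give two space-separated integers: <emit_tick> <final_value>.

Tick 1: [PARSE:P1(v=17,ok=F), VALIDATE:-, TRANSFORM:-, EMIT:-] out:-; in:P1
Tick 2: [PARSE:P2(v=2,ok=F), VALIDATE:P1(v=17,ok=F), TRANSFORM:-, EMIT:-] out:-; in:P2
Tick 3: [PARSE:-, VALIDATE:P2(v=2,ok=T), TRANSFORM:P1(v=0,ok=F), EMIT:-] out:-; in:-
Tick 4: [PARSE:-, VALIDATE:-, TRANSFORM:P2(v=10,ok=T), EMIT:P1(v=0,ok=F)] out:-; in:-
Tick 5: [PARSE:P3(v=13,ok=F), VALIDATE:-, TRANSFORM:-, EMIT:P2(v=10,ok=T)] out:P1(v=0); in:P3
Tick 6: [PARSE:-, VALIDATE:P3(v=13,ok=F), TRANSFORM:-, EMIT:-] out:P2(v=10); in:-
Tick 7: [PARSE:P4(v=18,ok=F), VALIDATE:-, TRANSFORM:P3(v=0,ok=F), EMIT:-] out:-; in:P4
Tick 8: [PARSE:-, VALIDATE:P4(v=18,ok=T), TRANSFORM:-, EMIT:P3(v=0,ok=F)] out:-; in:-
Tick 9: [PARSE:-, VALIDATE:-, TRANSFORM:P4(v=90,ok=T), EMIT:-] out:P3(v=0); in:-
Tick 10: [PARSE:-, VALIDATE:-, TRANSFORM:-, EMIT:P4(v=90,ok=T)] out:-; in:-
Tick 11: [PARSE:-, VALIDATE:-, TRANSFORM:-, EMIT:-] out:P4(v=90); in:-
P2: arrives tick 2, valid=True (id=2, id%2=0), emit tick 6, final value 10

Answer: 6 10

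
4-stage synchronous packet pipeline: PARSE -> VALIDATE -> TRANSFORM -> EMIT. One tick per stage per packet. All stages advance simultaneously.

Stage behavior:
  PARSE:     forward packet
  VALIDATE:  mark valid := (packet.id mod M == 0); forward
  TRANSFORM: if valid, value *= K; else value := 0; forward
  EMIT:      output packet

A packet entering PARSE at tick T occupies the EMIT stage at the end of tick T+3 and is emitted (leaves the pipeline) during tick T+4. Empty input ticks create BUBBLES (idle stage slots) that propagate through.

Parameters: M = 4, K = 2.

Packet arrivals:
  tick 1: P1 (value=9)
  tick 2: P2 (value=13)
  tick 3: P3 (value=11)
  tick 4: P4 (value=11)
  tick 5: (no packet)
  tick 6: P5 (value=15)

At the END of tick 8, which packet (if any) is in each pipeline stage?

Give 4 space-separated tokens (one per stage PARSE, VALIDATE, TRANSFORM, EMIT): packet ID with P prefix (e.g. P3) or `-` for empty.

Tick 1: [PARSE:P1(v=9,ok=F), VALIDATE:-, TRANSFORM:-, EMIT:-] out:-; in:P1
Tick 2: [PARSE:P2(v=13,ok=F), VALIDATE:P1(v=9,ok=F), TRANSFORM:-, EMIT:-] out:-; in:P2
Tick 3: [PARSE:P3(v=11,ok=F), VALIDATE:P2(v=13,ok=F), TRANSFORM:P1(v=0,ok=F), EMIT:-] out:-; in:P3
Tick 4: [PARSE:P4(v=11,ok=F), VALIDATE:P3(v=11,ok=F), TRANSFORM:P2(v=0,ok=F), EMIT:P1(v=0,ok=F)] out:-; in:P4
Tick 5: [PARSE:-, VALIDATE:P4(v=11,ok=T), TRANSFORM:P3(v=0,ok=F), EMIT:P2(v=0,ok=F)] out:P1(v=0); in:-
Tick 6: [PARSE:P5(v=15,ok=F), VALIDATE:-, TRANSFORM:P4(v=22,ok=T), EMIT:P3(v=0,ok=F)] out:P2(v=0); in:P5
Tick 7: [PARSE:-, VALIDATE:P5(v=15,ok=F), TRANSFORM:-, EMIT:P4(v=22,ok=T)] out:P3(v=0); in:-
Tick 8: [PARSE:-, VALIDATE:-, TRANSFORM:P5(v=0,ok=F), EMIT:-] out:P4(v=22); in:-
At end of tick 8: ['-', '-', 'P5', '-']

Answer: - - P5 -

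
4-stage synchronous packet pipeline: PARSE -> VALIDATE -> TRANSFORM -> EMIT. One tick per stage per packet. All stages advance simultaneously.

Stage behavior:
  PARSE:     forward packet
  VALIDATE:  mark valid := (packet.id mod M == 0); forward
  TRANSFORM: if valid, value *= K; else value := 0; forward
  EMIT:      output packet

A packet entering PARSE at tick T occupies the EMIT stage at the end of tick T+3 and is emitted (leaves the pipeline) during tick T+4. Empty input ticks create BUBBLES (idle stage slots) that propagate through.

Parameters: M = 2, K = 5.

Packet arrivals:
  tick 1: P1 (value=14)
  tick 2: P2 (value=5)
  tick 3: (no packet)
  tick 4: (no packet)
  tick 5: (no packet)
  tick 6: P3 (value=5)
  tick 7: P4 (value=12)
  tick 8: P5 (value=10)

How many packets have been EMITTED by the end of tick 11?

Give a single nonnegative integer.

Tick 1: [PARSE:P1(v=14,ok=F), VALIDATE:-, TRANSFORM:-, EMIT:-] out:-; in:P1
Tick 2: [PARSE:P2(v=5,ok=F), VALIDATE:P1(v=14,ok=F), TRANSFORM:-, EMIT:-] out:-; in:P2
Tick 3: [PARSE:-, VALIDATE:P2(v=5,ok=T), TRANSFORM:P1(v=0,ok=F), EMIT:-] out:-; in:-
Tick 4: [PARSE:-, VALIDATE:-, TRANSFORM:P2(v=25,ok=T), EMIT:P1(v=0,ok=F)] out:-; in:-
Tick 5: [PARSE:-, VALIDATE:-, TRANSFORM:-, EMIT:P2(v=25,ok=T)] out:P1(v=0); in:-
Tick 6: [PARSE:P3(v=5,ok=F), VALIDATE:-, TRANSFORM:-, EMIT:-] out:P2(v=25); in:P3
Tick 7: [PARSE:P4(v=12,ok=F), VALIDATE:P3(v=5,ok=F), TRANSFORM:-, EMIT:-] out:-; in:P4
Tick 8: [PARSE:P5(v=10,ok=F), VALIDATE:P4(v=12,ok=T), TRANSFORM:P3(v=0,ok=F), EMIT:-] out:-; in:P5
Tick 9: [PARSE:-, VALIDATE:P5(v=10,ok=F), TRANSFORM:P4(v=60,ok=T), EMIT:P3(v=0,ok=F)] out:-; in:-
Tick 10: [PARSE:-, VALIDATE:-, TRANSFORM:P5(v=0,ok=F), EMIT:P4(v=60,ok=T)] out:P3(v=0); in:-
Tick 11: [PARSE:-, VALIDATE:-, TRANSFORM:-, EMIT:P5(v=0,ok=F)] out:P4(v=60); in:-
Emitted by tick 11: ['P1', 'P2', 'P3', 'P4']

Answer: 4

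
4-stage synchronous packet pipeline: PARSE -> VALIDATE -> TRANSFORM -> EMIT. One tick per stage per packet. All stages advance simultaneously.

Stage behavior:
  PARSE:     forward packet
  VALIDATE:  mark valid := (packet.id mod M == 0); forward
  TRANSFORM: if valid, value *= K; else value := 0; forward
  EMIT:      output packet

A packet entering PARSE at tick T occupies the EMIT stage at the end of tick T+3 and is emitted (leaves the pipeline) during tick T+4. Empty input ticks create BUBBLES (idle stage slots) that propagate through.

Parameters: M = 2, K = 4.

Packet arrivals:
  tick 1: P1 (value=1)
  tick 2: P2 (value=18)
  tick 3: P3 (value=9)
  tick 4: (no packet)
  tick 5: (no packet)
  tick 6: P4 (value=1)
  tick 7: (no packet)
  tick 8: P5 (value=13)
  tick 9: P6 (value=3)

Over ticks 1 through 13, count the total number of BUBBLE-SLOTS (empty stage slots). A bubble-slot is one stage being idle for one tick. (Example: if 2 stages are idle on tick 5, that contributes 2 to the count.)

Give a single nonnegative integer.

Tick 1: [PARSE:P1(v=1,ok=F), VALIDATE:-, TRANSFORM:-, EMIT:-] out:-; bubbles=3
Tick 2: [PARSE:P2(v=18,ok=F), VALIDATE:P1(v=1,ok=F), TRANSFORM:-, EMIT:-] out:-; bubbles=2
Tick 3: [PARSE:P3(v=9,ok=F), VALIDATE:P2(v=18,ok=T), TRANSFORM:P1(v=0,ok=F), EMIT:-] out:-; bubbles=1
Tick 4: [PARSE:-, VALIDATE:P3(v=9,ok=F), TRANSFORM:P2(v=72,ok=T), EMIT:P1(v=0,ok=F)] out:-; bubbles=1
Tick 5: [PARSE:-, VALIDATE:-, TRANSFORM:P3(v=0,ok=F), EMIT:P2(v=72,ok=T)] out:P1(v=0); bubbles=2
Tick 6: [PARSE:P4(v=1,ok=F), VALIDATE:-, TRANSFORM:-, EMIT:P3(v=0,ok=F)] out:P2(v=72); bubbles=2
Tick 7: [PARSE:-, VALIDATE:P4(v=1,ok=T), TRANSFORM:-, EMIT:-] out:P3(v=0); bubbles=3
Tick 8: [PARSE:P5(v=13,ok=F), VALIDATE:-, TRANSFORM:P4(v=4,ok=T), EMIT:-] out:-; bubbles=2
Tick 9: [PARSE:P6(v=3,ok=F), VALIDATE:P5(v=13,ok=F), TRANSFORM:-, EMIT:P4(v=4,ok=T)] out:-; bubbles=1
Tick 10: [PARSE:-, VALIDATE:P6(v=3,ok=T), TRANSFORM:P5(v=0,ok=F), EMIT:-] out:P4(v=4); bubbles=2
Tick 11: [PARSE:-, VALIDATE:-, TRANSFORM:P6(v=12,ok=T), EMIT:P5(v=0,ok=F)] out:-; bubbles=2
Tick 12: [PARSE:-, VALIDATE:-, TRANSFORM:-, EMIT:P6(v=12,ok=T)] out:P5(v=0); bubbles=3
Tick 13: [PARSE:-, VALIDATE:-, TRANSFORM:-, EMIT:-] out:P6(v=12); bubbles=4
Total bubble-slots: 28

Answer: 28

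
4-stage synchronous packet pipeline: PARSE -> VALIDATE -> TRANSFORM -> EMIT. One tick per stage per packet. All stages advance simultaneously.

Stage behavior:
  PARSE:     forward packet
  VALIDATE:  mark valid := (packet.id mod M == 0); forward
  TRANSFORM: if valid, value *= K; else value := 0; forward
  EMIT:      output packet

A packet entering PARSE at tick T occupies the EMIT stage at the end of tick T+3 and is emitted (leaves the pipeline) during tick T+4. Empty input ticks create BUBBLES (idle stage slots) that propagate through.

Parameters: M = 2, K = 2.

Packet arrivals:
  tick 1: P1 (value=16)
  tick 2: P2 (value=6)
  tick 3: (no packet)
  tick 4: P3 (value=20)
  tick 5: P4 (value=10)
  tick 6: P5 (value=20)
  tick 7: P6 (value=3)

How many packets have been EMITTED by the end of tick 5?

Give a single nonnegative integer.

Answer: 1

Derivation:
Tick 1: [PARSE:P1(v=16,ok=F), VALIDATE:-, TRANSFORM:-, EMIT:-] out:-; in:P1
Tick 2: [PARSE:P2(v=6,ok=F), VALIDATE:P1(v=16,ok=F), TRANSFORM:-, EMIT:-] out:-; in:P2
Tick 3: [PARSE:-, VALIDATE:P2(v=6,ok=T), TRANSFORM:P1(v=0,ok=F), EMIT:-] out:-; in:-
Tick 4: [PARSE:P3(v=20,ok=F), VALIDATE:-, TRANSFORM:P2(v=12,ok=T), EMIT:P1(v=0,ok=F)] out:-; in:P3
Tick 5: [PARSE:P4(v=10,ok=F), VALIDATE:P3(v=20,ok=F), TRANSFORM:-, EMIT:P2(v=12,ok=T)] out:P1(v=0); in:P4
Emitted by tick 5: ['P1']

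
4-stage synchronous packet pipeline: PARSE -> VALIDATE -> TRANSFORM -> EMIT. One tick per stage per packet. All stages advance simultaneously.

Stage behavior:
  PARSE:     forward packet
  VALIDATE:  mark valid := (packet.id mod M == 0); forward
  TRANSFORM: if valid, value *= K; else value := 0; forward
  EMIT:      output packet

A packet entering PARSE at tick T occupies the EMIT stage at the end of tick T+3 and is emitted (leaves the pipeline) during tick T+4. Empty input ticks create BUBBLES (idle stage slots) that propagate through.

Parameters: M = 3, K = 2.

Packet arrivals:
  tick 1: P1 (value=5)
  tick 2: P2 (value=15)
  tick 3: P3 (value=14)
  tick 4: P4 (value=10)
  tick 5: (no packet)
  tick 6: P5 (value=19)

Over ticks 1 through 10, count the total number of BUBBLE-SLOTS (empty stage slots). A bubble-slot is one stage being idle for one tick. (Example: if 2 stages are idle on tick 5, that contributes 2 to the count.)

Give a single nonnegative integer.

Tick 1: [PARSE:P1(v=5,ok=F), VALIDATE:-, TRANSFORM:-, EMIT:-] out:-; bubbles=3
Tick 2: [PARSE:P2(v=15,ok=F), VALIDATE:P1(v=5,ok=F), TRANSFORM:-, EMIT:-] out:-; bubbles=2
Tick 3: [PARSE:P3(v=14,ok=F), VALIDATE:P2(v=15,ok=F), TRANSFORM:P1(v=0,ok=F), EMIT:-] out:-; bubbles=1
Tick 4: [PARSE:P4(v=10,ok=F), VALIDATE:P3(v=14,ok=T), TRANSFORM:P2(v=0,ok=F), EMIT:P1(v=0,ok=F)] out:-; bubbles=0
Tick 5: [PARSE:-, VALIDATE:P4(v=10,ok=F), TRANSFORM:P3(v=28,ok=T), EMIT:P2(v=0,ok=F)] out:P1(v=0); bubbles=1
Tick 6: [PARSE:P5(v=19,ok=F), VALIDATE:-, TRANSFORM:P4(v=0,ok=F), EMIT:P3(v=28,ok=T)] out:P2(v=0); bubbles=1
Tick 7: [PARSE:-, VALIDATE:P5(v=19,ok=F), TRANSFORM:-, EMIT:P4(v=0,ok=F)] out:P3(v=28); bubbles=2
Tick 8: [PARSE:-, VALIDATE:-, TRANSFORM:P5(v=0,ok=F), EMIT:-] out:P4(v=0); bubbles=3
Tick 9: [PARSE:-, VALIDATE:-, TRANSFORM:-, EMIT:P5(v=0,ok=F)] out:-; bubbles=3
Tick 10: [PARSE:-, VALIDATE:-, TRANSFORM:-, EMIT:-] out:P5(v=0); bubbles=4
Total bubble-slots: 20

Answer: 20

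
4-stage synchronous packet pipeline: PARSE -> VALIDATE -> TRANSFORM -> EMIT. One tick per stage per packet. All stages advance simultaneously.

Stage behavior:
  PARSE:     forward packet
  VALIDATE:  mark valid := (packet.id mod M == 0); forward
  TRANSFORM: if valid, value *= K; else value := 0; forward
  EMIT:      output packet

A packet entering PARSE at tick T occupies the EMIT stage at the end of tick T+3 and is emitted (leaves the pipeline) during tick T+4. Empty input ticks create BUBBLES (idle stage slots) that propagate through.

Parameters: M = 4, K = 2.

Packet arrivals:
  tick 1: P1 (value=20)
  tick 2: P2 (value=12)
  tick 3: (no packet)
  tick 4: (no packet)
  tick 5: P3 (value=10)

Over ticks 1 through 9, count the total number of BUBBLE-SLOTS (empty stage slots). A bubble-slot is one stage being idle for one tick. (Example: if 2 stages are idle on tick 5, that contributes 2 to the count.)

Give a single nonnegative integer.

Tick 1: [PARSE:P1(v=20,ok=F), VALIDATE:-, TRANSFORM:-, EMIT:-] out:-; bubbles=3
Tick 2: [PARSE:P2(v=12,ok=F), VALIDATE:P1(v=20,ok=F), TRANSFORM:-, EMIT:-] out:-; bubbles=2
Tick 3: [PARSE:-, VALIDATE:P2(v=12,ok=F), TRANSFORM:P1(v=0,ok=F), EMIT:-] out:-; bubbles=2
Tick 4: [PARSE:-, VALIDATE:-, TRANSFORM:P2(v=0,ok=F), EMIT:P1(v=0,ok=F)] out:-; bubbles=2
Tick 5: [PARSE:P3(v=10,ok=F), VALIDATE:-, TRANSFORM:-, EMIT:P2(v=0,ok=F)] out:P1(v=0); bubbles=2
Tick 6: [PARSE:-, VALIDATE:P3(v=10,ok=F), TRANSFORM:-, EMIT:-] out:P2(v=0); bubbles=3
Tick 7: [PARSE:-, VALIDATE:-, TRANSFORM:P3(v=0,ok=F), EMIT:-] out:-; bubbles=3
Tick 8: [PARSE:-, VALIDATE:-, TRANSFORM:-, EMIT:P3(v=0,ok=F)] out:-; bubbles=3
Tick 9: [PARSE:-, VALIDATE:-, TRANSFORM:-, EMIT:-] out:P3(v=0); bubbles=4
Total bubble-slots: 24

Answer: 24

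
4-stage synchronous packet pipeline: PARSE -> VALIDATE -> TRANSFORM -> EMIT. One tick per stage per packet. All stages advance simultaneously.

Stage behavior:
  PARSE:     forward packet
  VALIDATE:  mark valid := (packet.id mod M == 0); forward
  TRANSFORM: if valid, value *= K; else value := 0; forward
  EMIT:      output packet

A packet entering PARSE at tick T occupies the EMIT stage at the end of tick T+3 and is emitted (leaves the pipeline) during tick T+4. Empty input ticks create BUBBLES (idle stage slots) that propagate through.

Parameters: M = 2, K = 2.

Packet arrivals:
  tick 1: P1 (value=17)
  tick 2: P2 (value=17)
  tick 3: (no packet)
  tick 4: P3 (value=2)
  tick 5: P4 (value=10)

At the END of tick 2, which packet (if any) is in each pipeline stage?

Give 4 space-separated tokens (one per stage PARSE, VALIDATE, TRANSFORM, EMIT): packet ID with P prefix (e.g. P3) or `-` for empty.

Tick 1: [PARSE:P1(v=17,ok=F), VALIDATE:-, TRANSFORM:-, EMIT:-] out:-; in:P1
Tick 2: [PARSE:P2(v=17,ok=F), VALIDATE:P1(v=17,ok=F), TRANSFORM:-, EMIT:-] out:-; in:P2
At end of tick 2: ['P2', 'P1', '-', '-']

Answer: P2 P1 - -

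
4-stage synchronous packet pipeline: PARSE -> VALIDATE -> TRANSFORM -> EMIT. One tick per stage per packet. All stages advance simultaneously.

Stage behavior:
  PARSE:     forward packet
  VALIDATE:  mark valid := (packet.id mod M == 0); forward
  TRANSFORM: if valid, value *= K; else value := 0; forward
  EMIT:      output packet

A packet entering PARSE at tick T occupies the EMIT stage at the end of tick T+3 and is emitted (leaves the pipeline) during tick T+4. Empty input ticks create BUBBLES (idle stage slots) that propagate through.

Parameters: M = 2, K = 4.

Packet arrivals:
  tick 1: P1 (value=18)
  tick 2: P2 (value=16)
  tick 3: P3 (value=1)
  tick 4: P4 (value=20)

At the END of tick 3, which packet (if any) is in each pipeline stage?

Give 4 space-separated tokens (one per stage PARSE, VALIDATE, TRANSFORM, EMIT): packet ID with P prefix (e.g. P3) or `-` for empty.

Answer: P3 P2 P1 -

Derivation:
Tick 1: [PARSE:P1(v=18,ok=F), VALIDATE:-, TRANSFORM:-, EMIT:-] out:-; in:P1
Tick 2: [PARSE:P2(v=16,ok=F), VALIDATE:P1(v=18,ok=F), TRANSFORM:-, EMIT:-] out:-; in:P2
Tick 3: [PARSE:P3(v=1,ok=F), VALIDATE:P2(v=16,ok=T), TRANSFORM:P1(v=0,ok=F), EMIT:-] out:-; in:P3
At end of tick 3: ['P3', 'P2', 'P1', '-']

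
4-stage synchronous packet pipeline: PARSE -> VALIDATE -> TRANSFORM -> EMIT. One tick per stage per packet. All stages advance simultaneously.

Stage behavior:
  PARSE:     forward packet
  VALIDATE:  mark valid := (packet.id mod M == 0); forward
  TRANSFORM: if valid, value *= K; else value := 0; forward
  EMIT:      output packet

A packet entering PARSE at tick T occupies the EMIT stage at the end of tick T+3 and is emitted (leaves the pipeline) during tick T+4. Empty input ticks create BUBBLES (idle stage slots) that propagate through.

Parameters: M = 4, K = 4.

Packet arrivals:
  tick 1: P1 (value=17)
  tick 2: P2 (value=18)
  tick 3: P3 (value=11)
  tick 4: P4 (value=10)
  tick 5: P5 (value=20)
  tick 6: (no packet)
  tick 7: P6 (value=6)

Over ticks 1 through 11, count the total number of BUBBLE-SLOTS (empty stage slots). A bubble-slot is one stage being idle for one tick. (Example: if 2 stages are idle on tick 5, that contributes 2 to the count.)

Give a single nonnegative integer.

Answer: 20

Derivation:
Tick 1: [PARSE:P1(v=17,ok=F), VALIDATE:-, TRANSFORM:-, EMIT:-] out:-; bubbles=3
Tick 2: [PARSE:P2(v=18,ok=F), VALIDATE:P1(v=17,ok=F), TRANSFORM:-, EMIT:-] out:-; bubbles=2
Tick 3: [PARSE:P3(v=11,ok=F), VALIDATE:P2(v=18,ok=F), TRANSFORM:P1(v=0,ok=F), EMIT:-] out:-; bubbles=1
Tick 4: [PARSE:P4(v=10,ok=F), VALIDATE:P3(v=11,ok=F), TRANSFORM:P2(v=0,ok=F), EMIT:P1(v=0,ok=F)] out:-; bubbles=0
Tick 5: [PARSE:P5(v=20,ok=F), VALIDATE:P4(v=10,ok=T), TRANSFORM:P3(v=0,ok=F), EMIT:P2(v=0,ok=F)] out:P1(v=0); bubbles=0
Tick 6: [PARSE:-, VALIDATE:P5(v=20,ok=F), TRANSFORM:P4(v=40,ok=T), EMIT:P3(v=0,ok=F)] out:P2(v=0); bubbles=1
Tick 7: [PARSE:P6(v=6,ok=F), VALIDATE:-, TRANSFORM:P5(v=0,ok=F), EMIT:P4(v=40,ok=T)] out:P3(v=0); bubbles=1
Tick 8: [PARSE:-, VALIDATE:P6(v=6,ok=F), TRANSFORM:-, EMIT:P5(v=0,ok=F)] out:P4(v=40); bubbles=2
Tick 9: [PARSE:-, VALIDATE:-, TRANSFORM:P6(v=0,ok=F), EMIT:-] out:P5(v=0); bubbles=3
Tick 10: [PARSE:-, VALIDATE:-, TRANSFORM:-, EMIT:P6(v=0,ok=F)] out:-; bubbles=3
Tick 11: [PARSE:-, VALIDATE:-, TRANSFORM:-, EMIT:-] out:P6(v=0); bubbles=4
Total bubble-slots: 20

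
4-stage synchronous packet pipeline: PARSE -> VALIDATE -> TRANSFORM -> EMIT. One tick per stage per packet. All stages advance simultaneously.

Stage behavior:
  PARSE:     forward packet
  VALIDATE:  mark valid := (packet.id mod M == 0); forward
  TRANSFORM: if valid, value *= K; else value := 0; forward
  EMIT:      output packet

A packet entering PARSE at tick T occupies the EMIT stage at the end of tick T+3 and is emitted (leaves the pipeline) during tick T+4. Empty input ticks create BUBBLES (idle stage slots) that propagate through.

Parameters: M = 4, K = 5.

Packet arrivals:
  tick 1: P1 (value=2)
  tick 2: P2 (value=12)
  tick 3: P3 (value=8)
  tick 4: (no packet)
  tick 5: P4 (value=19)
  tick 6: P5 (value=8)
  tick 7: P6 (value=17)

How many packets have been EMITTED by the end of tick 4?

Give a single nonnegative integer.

Answer: 0

Derivation:
Tick 1: [PARSE:P1(v=2,ok=F), VALIDATE:-, TRANSFORM:-, EMIT:-] out:-; in:P1
Tick 2: [PARSE:P2(v=12,ok=F), VALIDATE:P1(v=2,ok=F), TRANSFORM:-, EMIT:-] out:-; in:P2
Tick 3: [PARSE:P3(v=8,ok=F), VALIDATE:P2(v=12,ok=F), TRANSFORM:P1(v=0,ok=F), EMIT:-] out:-; in:P3
Tick 4: [PARSE:-, VALIDATE:P3(v=8,ok=F), TRANSFORM:P2(v=0,ok=F), EMIT:P1(v=0,ok=F)] out:-; in:-
Emitted by tick 4: []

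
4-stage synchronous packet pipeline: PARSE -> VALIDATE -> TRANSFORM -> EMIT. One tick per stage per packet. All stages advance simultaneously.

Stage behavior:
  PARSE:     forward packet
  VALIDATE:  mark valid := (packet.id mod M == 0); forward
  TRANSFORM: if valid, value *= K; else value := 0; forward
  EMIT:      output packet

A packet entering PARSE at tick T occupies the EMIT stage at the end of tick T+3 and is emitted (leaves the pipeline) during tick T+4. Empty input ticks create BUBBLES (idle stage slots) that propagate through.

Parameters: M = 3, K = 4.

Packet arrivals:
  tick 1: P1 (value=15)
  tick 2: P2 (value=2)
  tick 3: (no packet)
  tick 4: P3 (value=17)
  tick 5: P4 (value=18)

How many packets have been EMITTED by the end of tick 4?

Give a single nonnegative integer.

Answer: 0

Derivation:
Tick 1: [PARSE:P1(v=15,ok=F), VALIDATE:-, TRANSFORM:-, EMIT:-] out:-; in:P1
Tick 2: [PARSE:P2(v=2,ok=F), VALIDATE:P1(v=15,ok=F), TRANSFORM:-, EMIT:-] out:-; in:P2
Tick 3: [PARSE:-, VALIDATE:P2(v=2,ok=F), TRANSFORM:P1(v=0,ok=F), EMIT:-] out:-; in:-
Tick 4: [PARSE:P3(v=17,ok=F), VALIDATE:-, TRANSFORM:P2(v=0,ok=F), EMIT:P1(v=0,ok=F)] out:-; in:P3
Emitted by tick 4: []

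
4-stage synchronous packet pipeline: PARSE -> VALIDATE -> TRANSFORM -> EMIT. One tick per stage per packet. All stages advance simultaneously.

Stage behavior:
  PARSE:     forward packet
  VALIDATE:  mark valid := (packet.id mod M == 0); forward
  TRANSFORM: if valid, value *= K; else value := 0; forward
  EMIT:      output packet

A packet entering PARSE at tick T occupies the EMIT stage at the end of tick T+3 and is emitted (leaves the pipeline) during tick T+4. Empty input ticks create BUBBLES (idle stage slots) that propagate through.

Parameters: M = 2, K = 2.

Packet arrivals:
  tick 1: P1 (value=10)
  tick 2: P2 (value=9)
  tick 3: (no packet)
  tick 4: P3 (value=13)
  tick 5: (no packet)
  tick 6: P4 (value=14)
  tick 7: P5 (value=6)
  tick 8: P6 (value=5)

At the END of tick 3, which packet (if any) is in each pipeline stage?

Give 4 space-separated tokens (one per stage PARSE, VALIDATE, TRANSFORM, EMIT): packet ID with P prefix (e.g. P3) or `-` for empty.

Tick 1: [PARSE:P1(v=10,ok=F), VALIDATE:-, TRANSFORM:-, EMIT:-] out:-; in:P1
Tick 2: [PARSE:P2(v=9,ok=F), VALIDATE:P1(v=10,ok=F), TRANSFORM:-, EMIT:-] out:-; in:P2
Tick 3: [PARSE:-, VALIDATE:P2(v=9,ok=T), TRANSFORM:P1(v=0,ok=F), EMIT:-] out:-; in:-
At end of tick 3: ['-', 'P2', 'P1', '-']

Answer: - P2 P1 -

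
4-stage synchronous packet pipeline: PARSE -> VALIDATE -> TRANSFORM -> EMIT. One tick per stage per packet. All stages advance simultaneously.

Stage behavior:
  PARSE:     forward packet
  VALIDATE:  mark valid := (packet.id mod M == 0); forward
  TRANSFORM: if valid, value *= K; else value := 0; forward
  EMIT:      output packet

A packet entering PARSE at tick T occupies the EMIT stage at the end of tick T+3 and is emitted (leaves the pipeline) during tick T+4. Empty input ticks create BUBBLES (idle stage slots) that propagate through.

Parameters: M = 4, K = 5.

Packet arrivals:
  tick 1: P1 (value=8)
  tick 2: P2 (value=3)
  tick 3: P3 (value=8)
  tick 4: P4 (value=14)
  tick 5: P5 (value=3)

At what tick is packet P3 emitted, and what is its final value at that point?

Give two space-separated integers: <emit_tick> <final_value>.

Answer: 7 0

Derivation:
Tick 1: [PARSE:P1(v=8,ok=F), VALIDATE:-, TRANSFORM:-, EMIT:-] out:-; in:P1
Tick 2: [PARSE:P2(v=3,ok=F), VALIDATE:P1(v=8,ok=F), TRANSFORM:-, EMIT:-] out:-; in:P2
Tick 3: [PARSE:P3(v=8,ok=F), VALIDATE:P2(v=3,ok=F), TRANSFORM:P1(v=0,ok=F), EMIT:-] out:-; in:P3
Tick 4: [PARSE:P4(v=14,ok=F), VALIDATE:P3(v=8,ok=F), TRANSFORM:P2(v=0,ok=F), EMIT:P1(v=0,ok=F)] out:-; in:P4
Tick 5: [PARSE:P5(v=3,ok=F), VALIDATE:P4(v=14,ok=T), TRANSFORM:P3(v=0,ok=F), EMIT:P2(v=0,ok=F)] out:P1(v=0); in:P5
Tick 6: [PARSE:-, VALIDATE:P5(v=3,ok=F), TRANSFORM:P4(v=70,ok=T), EMIT:P3(v=0,ok=F)] out:P2(v=0); in:-
Tick 7: [PARSE:-, VALIDATE:-, TRANSFORM:P5(v=0,ok=F), EMIT:P4(v=70,ok=T)] out:P3(v=0); in:-
Tick 8: [PARSE:-, VALIDATE:-, TRANSFORM:-, EMIT:P5(v=0,ok=F)] out:P4(v=70); in:-
Tick 9: [PARSE:-, VALIDATE:-, TRANSFORM:-, EMIT:-] out:P5(v=0); in:-
P3: arrives tick 3, valid=False (id=3, id%4=3), emit tick 7, final value 0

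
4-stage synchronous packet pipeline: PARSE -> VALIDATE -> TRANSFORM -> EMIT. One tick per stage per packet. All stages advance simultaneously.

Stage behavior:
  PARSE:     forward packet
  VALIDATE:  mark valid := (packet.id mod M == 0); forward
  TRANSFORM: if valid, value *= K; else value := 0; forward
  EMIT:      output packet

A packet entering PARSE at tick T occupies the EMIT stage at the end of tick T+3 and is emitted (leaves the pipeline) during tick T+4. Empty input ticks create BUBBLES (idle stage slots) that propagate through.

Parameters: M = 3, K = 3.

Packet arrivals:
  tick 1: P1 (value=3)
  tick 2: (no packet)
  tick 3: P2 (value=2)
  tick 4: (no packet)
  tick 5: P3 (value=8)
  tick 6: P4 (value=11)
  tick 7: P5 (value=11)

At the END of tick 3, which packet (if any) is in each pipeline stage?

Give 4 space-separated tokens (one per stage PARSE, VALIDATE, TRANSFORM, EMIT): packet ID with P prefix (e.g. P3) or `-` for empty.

Tick 1: [PARSE:P1(v=3,ok=F), VALIDATE:-, TRANSFORM:-, EMIT:-] out:-; in:P1
Tick 2: [PARSE:-, VALIDATE:P1(v=3,ok=F), TRANSFORM:-, EMIT:-] out:-; in:-
Tick 3: [PARSE:P2(v=2,ok=F), VALIDATE:-, TRANSFORM:P1(v=0,ok=F), EMIT:-] out:-; in:P2
At end of tick 3: ['P2', '-', 'P1', '-']

Answer: P2 - P1 -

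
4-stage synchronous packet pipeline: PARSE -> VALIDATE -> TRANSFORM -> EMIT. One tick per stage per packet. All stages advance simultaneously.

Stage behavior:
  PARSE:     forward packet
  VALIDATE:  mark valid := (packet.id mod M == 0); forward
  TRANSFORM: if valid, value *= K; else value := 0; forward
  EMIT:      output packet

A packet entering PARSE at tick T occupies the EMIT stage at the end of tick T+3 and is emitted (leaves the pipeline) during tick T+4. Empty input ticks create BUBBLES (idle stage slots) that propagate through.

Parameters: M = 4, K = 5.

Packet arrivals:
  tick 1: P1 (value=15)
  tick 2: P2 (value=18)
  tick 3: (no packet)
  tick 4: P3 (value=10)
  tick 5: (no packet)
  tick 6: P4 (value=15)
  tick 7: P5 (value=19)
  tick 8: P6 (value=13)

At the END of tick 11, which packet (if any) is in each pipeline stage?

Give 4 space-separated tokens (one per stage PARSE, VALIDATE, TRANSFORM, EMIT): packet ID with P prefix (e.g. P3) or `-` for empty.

Tick 1: [PARSE:P1(v=15,ok=F), VALIDATE:-, TRANSFORM:-, EMIT:-] out:-; in:P1
Tick 2: [PARSE:P2(v=18,ok=F), VALIDATE:P1(v=15,ok=F), TRANSFORM:-, EMIT:-] out:-; in:P2
Tick 3: [PARSE:-, VALIDATE:P2(v=18,ok=F), TRANSFORM:P1(v=0,ok=F), EMIT:-] out:-; in:-
Tick 4: [PARSE:P3(v=10,ok=F), VALIDATE:-, TRANSFORM:P2(v=0,ok=F), EMIT:P1(v=0,ok=F)] out:-; in:P3
Tick 5: [PARSE:-, VALIDATE:P3(v=10,ok=F), TRANSFORM:-, EMIT:P2(v=0,ok=F)] out:P1(v=0); in:-
Tick 6: [PARSE:P4(v=15,ok=F), VALIDATE:-, TRANSFORM:P3(v=0,ok=F), EMIT:-] out:P2(v=0); in:P4
Tick 7: [PARSE:P5(v=19,ok=F), VALIDATE:P4(v=15,ok=T), TRANSFORM:-, EMIT:P3(v=0,ok=F)] out:-; in:P5
Tick 8: [PARSE:P6(v=13,ok=F), VALIDATE:P5(v=19,ok=F), TRANSFORM:P4(v=75,ok=T), EMIT:-] out:P3(v=0); in:P6
Tick 9: [PARSE:-, VALIDATE:P6(v=13,ok=F), TRANSFORM:P5(v=0,ok=F), EMIT:P4(v=75,ok=T)] out:-; in:-
Tick 10: [PARSE:-, VALIDATE:-, TRANSFORM:P6(v=0,ok=F), EMIT:P5(v=0,ok=F)] out:P4(v=75); in:-
Tick 11: [PARSE:-, VALIDATE:-, TRANSFORM:-, EMIT:P6(v=0,ok=F)] out:P5(v=0); in:-
At end of tick 11: ['-', '-', '-', 'P6']

Answer: - - - P6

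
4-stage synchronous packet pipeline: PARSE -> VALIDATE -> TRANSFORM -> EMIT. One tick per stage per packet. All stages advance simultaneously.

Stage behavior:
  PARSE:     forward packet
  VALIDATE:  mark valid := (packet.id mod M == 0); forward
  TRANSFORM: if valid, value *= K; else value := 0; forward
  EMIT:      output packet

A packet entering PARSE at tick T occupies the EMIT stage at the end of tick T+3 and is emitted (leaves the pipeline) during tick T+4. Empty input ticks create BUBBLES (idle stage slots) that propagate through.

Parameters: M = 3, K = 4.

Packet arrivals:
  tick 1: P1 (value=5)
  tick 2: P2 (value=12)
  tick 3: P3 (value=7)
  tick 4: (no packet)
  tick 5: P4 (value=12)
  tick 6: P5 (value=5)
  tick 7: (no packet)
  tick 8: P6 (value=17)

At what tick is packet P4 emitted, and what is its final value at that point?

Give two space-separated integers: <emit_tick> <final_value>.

Answer: 9 0

Derivation:
Tick 1: [PARSE:P1(v=5,ok=F), VALIDATE:-, TRANSFORM:-, EMIT:-] out:-; in:P1
Tick 2: [PARSE:P2(v=12,ok=F), VALIDATE:P1(v=5,ok=F), TRANSFORM:-, EMIT:-] out:-; in:P2
Tick 3: [PARSE:P3(v=7,ok=F), VALIDATE:P2(v=12,ok=F), TRANSFORM:P1(v=0,ok=F), EMIT:-] out:-; in:P3
Tick 4: [PARSE:-, VALIDATE:P3(v=7,ok=T), TRANSFORM:P2(v=0,ok=F), EMIT:P1(v=0,ok=F)] out:-; in:-
Tick 5: [PARSE:P4(v=12,ok=F), VALIDATE:-, TRANSFORM:P3(v=28,ok=T), EMIT:P2(v=0,ok=F)] out:P1(v=0); in:P4
Tick 6: [PARSE:P5(v=5,ok=F), VALIDATE:P4(v=12,ok=F), TRANSFORM:-, EMIT:P3(v=28,ok=T)] out:P2(v=0); in:P5
Tick 7: [PARSE:-, VALIDATE:P5(v=5,ok=F), TRANSFORM:P4(v=0,ok=F), EMIT:-] out:P3(v=28); in:-
Tick 8: [PARSE:P6(v=17,ok=F), VALIDATE:-, TRANSFORM:P5(v=0,ok=F), EMIT:P4(v=0,ok=F)] out:-; in:P6
Tick 9: [PARSE:-, VALIDATE:P6(v=17,ok=T), TRANSFORM:-, EMIT:P5(v=0,ok=F)] out:P4(v=0); in:-
Tick 10: [PARSE:-, VALIDATE:-, TRANSFORM:P6(v=68,ok=T), EMIT:-] out:P5(v=0); in:-
Tick 11: [PARSE:-, VALIDATE:-, TRANSFORM:-, EMIT:P6(v=68,ok=T)] out:-; in:-
Tick 12: [PARSE:-, VALIDATE:-, TRANSFORM:-, EMIT:-] out:P6(v=68); in:-
P4: arrives tick 5, valid=False (id=4, id%3=1), emit tick 9, final value 0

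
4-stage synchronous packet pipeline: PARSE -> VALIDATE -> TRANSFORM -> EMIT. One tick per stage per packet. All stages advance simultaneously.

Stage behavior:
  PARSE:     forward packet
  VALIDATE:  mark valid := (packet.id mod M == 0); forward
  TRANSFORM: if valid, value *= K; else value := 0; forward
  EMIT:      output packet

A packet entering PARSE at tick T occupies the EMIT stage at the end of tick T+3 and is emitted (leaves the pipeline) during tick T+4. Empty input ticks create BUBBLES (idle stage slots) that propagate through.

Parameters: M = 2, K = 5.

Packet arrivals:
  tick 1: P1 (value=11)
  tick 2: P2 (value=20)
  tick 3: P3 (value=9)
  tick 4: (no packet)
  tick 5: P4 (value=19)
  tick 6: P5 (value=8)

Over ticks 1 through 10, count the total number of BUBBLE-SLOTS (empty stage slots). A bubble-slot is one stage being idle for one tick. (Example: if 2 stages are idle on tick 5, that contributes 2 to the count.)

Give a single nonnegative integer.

Answer: 20

Derivation:
Tick 1: [PARSE:P1(v=11,ok=F), VALIDATE:-, TRANSFORM:-, EMIT:-] out:-; bubbles=3
Tick 2: [PARSE:P2(v=20,ok=F), VALIDATE:P1(v=11,ok=F), TRANSFORM:-, EMIT:-] out:-; bubbles=2
Tick 3: [PARSE:P3(v=9,ok=F), VALIDATE:P2(v=20,ok=T), TRANSFORM:P1(v=0,ok=F), EMIT:-] out:-; bubbles=1
Tick 4: [PARSE:-, VALIDATE:P3(v=9,ok=F), TRANSFORM:P2(v=100,ok=T), EMIT:P1(v=0,ok=F)] out:-; bubbles=1
Tick 5: [PARSE:P4(v=19,ok=F), VALIDATE:-, TRANSFORM:P3(v=0,ok=F), EMIT:P2(v=100,ok=T)] out:P1(v=0); bubbles=1
Tick 6: [PARSE:P5(v=8,ok=F), VALIDATE:P4(v=19,ok=T), TRANSFORM:-, EMIT:P3(v=0,ok=F)] out:P2(v=100); bubbles=1
Tick 7: [PARSE:-, VALIDATE:P5(v=8,ok=F), TRANSFORM:P4(v=95,ok=T), EMIT:-] out:P3(v=0); bubbles=2
Tick 8: [PARSE:-, VALIDATE:-, TRANSFORM:P5(v=0,ok=F), EMIT:P4(v=95,ok=T)] out:-; bubbles=2
Tick 9: [PARSE:-, VALIDATE:-, TRANSFORM:-, EMIT:P5(v=0,ok=F)] out:P4(v=95); bubbles=3
Tick 10: [PARSE:-, VALIDATE:-, TRANSFORM:-, EMIT:-] out:P5(v=0); bubbles=4
Total bubble-slots: 20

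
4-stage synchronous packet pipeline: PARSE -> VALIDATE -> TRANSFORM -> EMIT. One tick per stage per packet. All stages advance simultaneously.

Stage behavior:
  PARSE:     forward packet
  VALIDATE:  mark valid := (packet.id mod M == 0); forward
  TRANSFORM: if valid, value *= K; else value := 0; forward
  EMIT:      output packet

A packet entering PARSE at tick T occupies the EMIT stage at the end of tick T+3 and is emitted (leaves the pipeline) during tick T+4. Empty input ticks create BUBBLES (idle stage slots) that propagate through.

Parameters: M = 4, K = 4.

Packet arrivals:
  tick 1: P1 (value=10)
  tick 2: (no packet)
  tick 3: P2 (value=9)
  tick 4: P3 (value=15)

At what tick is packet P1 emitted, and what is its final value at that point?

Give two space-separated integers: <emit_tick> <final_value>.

Answer: 5 0

Derivation:
Tick 1: [PARSE:P1(v=10,ok=F), VALIDATE:-, TRANSFORM:-, EMIT:-] out:-; in:P1
Tick 2: [PARSE:-, VALIDATE:P1(v=10,ok=F), TRANSFORM:-, EMIT:-] out:-; in:-
Tick 3: [PARSE:P2(v=9,ok=F), VALIDATE:-, TRANSFORM:P1(v=0,ok=F), EMIT:-] out:-; in:P2
Tick 4: [PARSE:P3(v=15,ok=F), VALIDATE:P2(v=9,ok=F), TRANSFORM:-, EMIT:P1(v=0,ok=F)] out:-; in:P3
Tick 5: [PARSE:-, VALIDATE:P3(v=15,ok=F), TRANSFORM:P2(v=0,ok=F), EMIT:-] out:P1(v=0); in:-
Tick 6: [PARSE:-, VALIDATE:-, TRANSFORM:P3(v=0,ok=F), EMIT:P2(v=0,ok=F)] out:-; in:-
Tick 7: [PARSE:-, VALIDATE:-, TRANSFORM:-, EMIT:P3(v=0,ok=F)] out:P2(v=0); in:-
Tick 8: [PARSE:-, VALIDATE:-, TRANSFORM:-, EMIT:-] out:P3(v=0); in:-
P1: arrives tick 1, valid=False (id=1, id%4=1), emit tick 5, final value 0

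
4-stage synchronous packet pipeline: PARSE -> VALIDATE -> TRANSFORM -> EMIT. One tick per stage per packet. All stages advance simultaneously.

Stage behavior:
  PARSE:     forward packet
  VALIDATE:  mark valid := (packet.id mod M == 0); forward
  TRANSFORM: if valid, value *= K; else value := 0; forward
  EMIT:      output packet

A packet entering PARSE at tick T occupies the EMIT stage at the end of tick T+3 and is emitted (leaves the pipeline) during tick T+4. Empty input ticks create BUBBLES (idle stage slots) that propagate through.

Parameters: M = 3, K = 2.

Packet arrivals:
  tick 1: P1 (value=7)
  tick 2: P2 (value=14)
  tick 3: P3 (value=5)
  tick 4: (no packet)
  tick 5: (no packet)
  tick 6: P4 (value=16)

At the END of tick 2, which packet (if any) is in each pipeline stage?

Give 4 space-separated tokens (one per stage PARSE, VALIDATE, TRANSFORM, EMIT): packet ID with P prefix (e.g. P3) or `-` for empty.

Tick 1: [PARSE:P1(v=7,ok=F), VALIDATE:-, TRANSFORM:-, EMIT:-] out:-; in:P1
Tick 2: [PARSE:P2(v=14,ok=F), VALIDATE:P1(v=7,ok=F), TRANSFORM:-, EMIT:-] out:-; in:P2
At end of tick 2: ['P2', 'P1', '-', '-']

Answer: P2 P1 - -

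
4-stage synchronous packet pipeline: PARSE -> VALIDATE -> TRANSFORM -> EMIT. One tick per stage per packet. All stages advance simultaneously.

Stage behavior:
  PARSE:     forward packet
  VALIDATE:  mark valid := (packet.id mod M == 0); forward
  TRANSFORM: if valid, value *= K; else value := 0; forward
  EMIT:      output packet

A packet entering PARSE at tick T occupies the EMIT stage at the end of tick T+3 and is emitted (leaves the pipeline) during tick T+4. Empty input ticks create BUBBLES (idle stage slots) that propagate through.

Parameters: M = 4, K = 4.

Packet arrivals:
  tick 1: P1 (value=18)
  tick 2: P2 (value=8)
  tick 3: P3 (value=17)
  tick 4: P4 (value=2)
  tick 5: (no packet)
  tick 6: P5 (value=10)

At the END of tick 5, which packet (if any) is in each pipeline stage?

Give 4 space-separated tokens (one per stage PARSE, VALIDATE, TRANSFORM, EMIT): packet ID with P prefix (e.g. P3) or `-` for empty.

Answer: - P4 P3 P2

Derivation:
Tick 1: [PARSE:P1(v=18,ok=F), VALIDATE:-, TRANSFORM:-, EMIT:-] out:-; in:P1
Tick 2: [PARSE:P2(v=8,ok=F), VALIDATE:P1(v=18,ok=F), TRANSFORM:-, EMIT:-] out:-; in:P2
Tick 3: [PARSE:P3(v=17,ok=F), VALIDATE:P2(v=8,ok=F), TRANSFORM:P1(v=0,ok=F), EMIT:-] out:-; in:P3
Tick 4: [PARSE:P4(v=2,ok=F), VALIDATE:P3(v=17,ok=F), TRANSFORM:P2(v=0,ok=F), EMIT:P1(v=0,ok=F)] out:-; in:P4
Tick 5: [PARSE:-, VALIDATE:P4(v=2,ok=T), TRANSFORM:P3(v=0,ok=F), EMIT:P2(v=0,ok=F)] out:P1(v=0); in:-
At end of tick 5: ['-', 'P4', 'P3', 'P2']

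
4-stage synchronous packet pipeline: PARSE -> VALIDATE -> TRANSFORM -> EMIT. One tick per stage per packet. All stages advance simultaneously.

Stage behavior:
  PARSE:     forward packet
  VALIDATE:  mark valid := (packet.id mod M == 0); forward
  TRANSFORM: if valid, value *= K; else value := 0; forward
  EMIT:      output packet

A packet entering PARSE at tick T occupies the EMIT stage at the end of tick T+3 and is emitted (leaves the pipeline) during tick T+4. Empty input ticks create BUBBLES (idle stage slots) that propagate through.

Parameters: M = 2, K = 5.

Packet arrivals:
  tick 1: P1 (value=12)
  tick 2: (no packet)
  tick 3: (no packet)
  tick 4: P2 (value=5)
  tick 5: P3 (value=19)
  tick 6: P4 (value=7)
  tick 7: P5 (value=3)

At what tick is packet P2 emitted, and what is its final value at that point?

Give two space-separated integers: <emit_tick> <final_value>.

Tick 1: [PARSE:P1(v=12,ok=F), VALIDATE:-, TRANSFORM:-, EMIT:-] out:-; in:P1
Tick 2: [PARSE:-, VALIDATE:P1(v=12,ok=F), TRANSFORM:-, EMIT:-] out:-; in:-
Tick 3: [PARSE:-, VALIDATE:-, TRANSFORM:P1(v=0,ok=F), EMIT:-] out:-; in:-
Tick 4: [PARSE:P2(v=5,ok=F), VALIDATE:-, TRANSFORM:-, EMIT:P1(v=0,ok=F)] out:-; in:P2
Tick 5: [PARSE:P3(v=19,ok=F), VALIDATE:P2(v=5,ok=T), TRANSFORM:-, EMIT:-] out:P1(v=0); in:P3
Tick 6: [PARSE:P4(v=7,ok=F), VALIDATE:P3(v=19,ok=F), TRANSFORM:P2(v=25,ok=T), EMIT:-] out:-; in:P4
Tick 7: [PARSE:P5(v=3,ok=F), VALIDATE:P4(v=7,ok=T), TRANSFORM:P3(v=0,ok=F), EMIT:P2(v=25,ok=T)] out:-; in:P5
Tick 8: [PARSE:-, VALIDATE:P5(v=3,ok=F), TRANSFORM:P4(v=35,ok=T), EMIT:P3(v=0,ok=F)] out:P2(v=25); in:-
Tick 9: [PARSE:-, VALIDATE:-, TRANSFORM:P5(v=0,ok=F), EMIT:P4(v=35,ok=T)] out:P3(v=0); in:-
Tick 10: [PARSE:-, VALIDATE:-, TRANSFORM:-, EMIT:P5(v=0,ok=F)] out:P4(v=35); in:-
Tick 11: [PARSE:-, VALIDATE:-, TRANSFORM:-, EMIT:-] out:P5(v=0); in:-
P2: arrives tick 4, valid=True (id=2, id%2=0), emit tick 8, final value 25

Answer: 8 25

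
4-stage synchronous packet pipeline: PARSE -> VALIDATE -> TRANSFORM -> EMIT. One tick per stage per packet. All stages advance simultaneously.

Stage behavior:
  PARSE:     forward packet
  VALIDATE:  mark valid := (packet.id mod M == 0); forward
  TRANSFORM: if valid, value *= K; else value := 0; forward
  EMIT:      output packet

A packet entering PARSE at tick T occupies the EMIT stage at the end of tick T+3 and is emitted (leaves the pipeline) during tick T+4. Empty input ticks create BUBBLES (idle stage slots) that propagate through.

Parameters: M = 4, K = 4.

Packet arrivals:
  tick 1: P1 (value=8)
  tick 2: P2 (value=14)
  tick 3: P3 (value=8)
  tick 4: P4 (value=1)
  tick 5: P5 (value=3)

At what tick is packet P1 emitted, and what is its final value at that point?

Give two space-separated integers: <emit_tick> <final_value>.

Tick 1: [PARSE:P1(v=8,ok=F), VALIDATE:-, TRANSFORM:-, EMIT:-] out:-; in:P1
Tick 2: [PARSE:P2(v=14,ok=F), VALIDATE:P1(v=8,ok=F), TRANSFORM:-, EMIT:-] out:-; in:P2
Tick 3: [PARSE:P3(v=8,ok=F), VALIDATE:P2(v=14,ok=F), TRANSFORM:P1(v=0,ok=F), EMIT:-] out:-; in:P3
Tick 4: [PARSE:P4(v=1,ok=F), VALIDATE:P3(v=8,ok=F), TRANSFORM:P2(v=0,ok=F), EMIT:P1(v=0,ok=F)] out:-; in:P4
Tick 5: [PARSE:P5(v=3,ok=F), VALIDATE:P4(v=1,ok=T), TRANSFORM:P3(v=0,ok=F), EMIT:P2(v=0,ok=F)] out:P1(v=0); in:P5
Tick 6: [PARSE:-, VALIDATE:P5(v=3,ok=F), TRANSFORM:P4(v=4,ok=T), EMIT:P3(v=0,ok=F)] out:P2(v=0); in:-
Tick 7: [PARSE:-, VALIDATE:-, TRANSFORM:P5(v=0,ok=F), EMIT:P4(v=4,ok=T)] out:P3(v=0); in:-
Tick 8: [PARSE:-, VALIDATE:-, TRANSFORM:-, EMIT:P5(v=0,ok=F)] out:P4(v=4); in:-
Tick 9: [PARSE:-, VALIDATE:-, TRANSFORM:-, EMIT:-] out:P5(v=0); in:-
P1: arrives tick 1, valid=False (id=1, id%4=1), emit tick 5, final value 0

Answer: 5 0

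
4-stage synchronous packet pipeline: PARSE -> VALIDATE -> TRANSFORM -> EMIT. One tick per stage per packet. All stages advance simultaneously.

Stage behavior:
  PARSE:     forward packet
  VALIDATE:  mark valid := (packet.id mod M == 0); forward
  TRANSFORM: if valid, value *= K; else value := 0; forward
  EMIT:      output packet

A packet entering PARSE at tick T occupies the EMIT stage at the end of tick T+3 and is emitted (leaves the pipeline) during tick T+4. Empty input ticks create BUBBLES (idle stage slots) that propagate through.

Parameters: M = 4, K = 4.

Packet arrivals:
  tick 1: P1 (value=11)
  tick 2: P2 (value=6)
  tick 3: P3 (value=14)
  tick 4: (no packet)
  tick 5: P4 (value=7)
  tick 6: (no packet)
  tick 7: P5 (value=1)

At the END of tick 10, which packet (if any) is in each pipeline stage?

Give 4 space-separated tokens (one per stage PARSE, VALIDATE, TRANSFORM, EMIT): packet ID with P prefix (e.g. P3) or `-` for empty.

Answer: - - - P5

Derivation:
Tick 1: [PARSE:P1(v=11,ok=F), VALIDATE:-, TRANSFORM:-, EMIT:-] out:-; in:P1
Tick 2: [PARSE:P2(v=6,ok=F), VALIDATE:P1(v=11,ok=F), TRANSFORM:-, EMIT:-] out:-; in:P2
Tick 3: [PARSE:P3(v=14,ok=F), VALIDATE:P2(v=6,ok=F), TRANSFORM:P1(v=0,ok=F), EMIT:-] out:-; in:P3
Tick 4: [PARSE:-, VALIDATE:P3(v=14,ok=F), TRANSFORM:P2(v=0,ok=F), EMIT:P1(v=0,ok=F)] out:-; in:-
Tick 5: [PARSE:P4(v=7,ok=F), VALIDATE:-, TRANSFORM:P3(v=0,ok=F), EMIT:P2(v=0,ok=F)] out:P1(v=0); in:P4
Tick 6: [PARSE:-, VALIDATE:P4(v=7,ok=T), TRANSFORM:-, EMIT:P3(v=0,ok=F)] out:P2(v=0); in:-
Tick 7: [PARSE:P5(v=1,ok=F), VALIDATE:-, TRANSFORM:P4(v=28,ok=T), EMIT:-] out:P3(v=0); in:P5
Tick 8: [PARSE:-, VALIDATE:P5(v=1,ok=F), TRANSFORM:-, EMIT:P4(v=28,ok=T)] out:-; in:-
Tick 9: [PARSE:-, VALIDATE:-, TRANSFORM:P5(v=0,ok=F), EMIT:-] out:P4(v=28); in:-
Tick 10: [PARSE:-, VALIDATE:-, TRANSFORM:-, EMIT:P5(v=0,ok=F)] out:-; in:-
At end of tick 10: ['-', '-', '-', 'P5']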